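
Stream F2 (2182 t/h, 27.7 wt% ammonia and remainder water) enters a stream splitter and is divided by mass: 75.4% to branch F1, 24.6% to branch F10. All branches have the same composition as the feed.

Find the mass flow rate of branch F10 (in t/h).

Branch F10 flow = 0.246×2182 = 536.77 t/h.

536.8 t/h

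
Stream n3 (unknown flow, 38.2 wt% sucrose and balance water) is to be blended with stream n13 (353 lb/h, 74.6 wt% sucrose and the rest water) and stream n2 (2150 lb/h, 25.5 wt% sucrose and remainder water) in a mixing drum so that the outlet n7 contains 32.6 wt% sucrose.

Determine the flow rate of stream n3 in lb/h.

78.39 lb/h

Let n3 be the unknown flow. Total out = 2503 + n3.
sucrose balance: 811.59 + 0.382·n3 = 0.326·(2503 + n3)
(0.382 − 0.326)·n3 = 0.326×2503 − 811.59 = 4.39
n3 = 4.39 / 0.056 = 78.393 lb/h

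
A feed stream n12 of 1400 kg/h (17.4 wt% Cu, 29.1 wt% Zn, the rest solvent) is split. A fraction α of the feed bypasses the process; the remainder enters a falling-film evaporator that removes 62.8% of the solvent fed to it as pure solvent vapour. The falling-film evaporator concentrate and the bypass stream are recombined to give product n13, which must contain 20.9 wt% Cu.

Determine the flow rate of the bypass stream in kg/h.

All 1400×0.174 = 243.6 kg/h of Cu reaches n13, so n13 = 243.6/0.209 = 1165.6 kg/h and vapour = 234.45 kg/h.
The evaporator receives (1−α)·1400 of feed at 0.535 solvent and removes 0.628 of that solvent:
0.628×0.535×(1−α)×1400 = 234.45
(1−α) = 234.45/470.37 = 0.4984;  α = 0.5016.
Bypass flow = 0.5016×1400 = 702.19 kg/h.

702.2 kg/h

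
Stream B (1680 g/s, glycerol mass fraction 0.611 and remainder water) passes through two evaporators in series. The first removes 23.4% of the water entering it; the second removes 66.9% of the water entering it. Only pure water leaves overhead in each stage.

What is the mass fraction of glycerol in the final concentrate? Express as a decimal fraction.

water in feed = 1680×0.389 = 653.52 g/s.
After stage 1: water left = (1−0.234)×653.52 = 500.6; stream total = 1527.1 g/s.
After stage 2: water left = (1−0.669)×500.6 = 165.7; final concentrate = 1192.2 g/s.
glycerol fraction = 1026.5/1192.2 = 0.861.

0.861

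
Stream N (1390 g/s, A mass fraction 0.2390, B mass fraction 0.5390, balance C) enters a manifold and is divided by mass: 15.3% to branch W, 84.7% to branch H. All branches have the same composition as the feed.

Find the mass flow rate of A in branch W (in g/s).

Branch W total = 0.153×1390 = 212.67 g/s.
A in W = 0.239×212.67 = 50.828 g/s.

50.83 g/s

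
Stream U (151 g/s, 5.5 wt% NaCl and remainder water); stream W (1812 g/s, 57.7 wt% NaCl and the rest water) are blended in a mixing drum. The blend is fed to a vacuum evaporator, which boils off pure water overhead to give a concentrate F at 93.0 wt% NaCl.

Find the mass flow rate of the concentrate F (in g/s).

NaCl entering = 151×0.055 + 1812×0.577 = 1053.8 g/s.
All NaCl reports to F, so F = 1053.8/0.930 = 1133.1 g/s.

1133 g/s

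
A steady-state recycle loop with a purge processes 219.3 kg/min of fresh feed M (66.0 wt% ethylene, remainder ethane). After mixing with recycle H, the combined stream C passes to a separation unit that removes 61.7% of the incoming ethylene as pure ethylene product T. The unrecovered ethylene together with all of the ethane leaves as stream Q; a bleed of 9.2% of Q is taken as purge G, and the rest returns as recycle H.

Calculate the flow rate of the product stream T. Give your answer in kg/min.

ethylene in C: m_A = 219.3×0.660 + (1−0.092)·(1−0.617)·m_A, so m_A = 144.74/0.6522 = 221.91 kg/min.
Product T = 0.617×221.91 = 136.92 kg/min.

136.9 kg/min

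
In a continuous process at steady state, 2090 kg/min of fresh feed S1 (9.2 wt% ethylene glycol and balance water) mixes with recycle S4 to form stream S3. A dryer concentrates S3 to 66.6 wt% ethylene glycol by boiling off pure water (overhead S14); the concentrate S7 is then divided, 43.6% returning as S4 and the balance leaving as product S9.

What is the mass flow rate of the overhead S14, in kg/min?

1801 kg/min

Overall ethylene glycol balance (none leaves overhead): ethylene glycol in fresh feed = ethylene glycol in product, i.e. 2090×0.092 = (1−0.436)·S7·0.666.
S7 = 192.28/(0.666×0.564) = 511.89 kg/min.
Recycle S4 = 0.436×511.89 = 223.19 kg/min.
Combined feed S3 = 2090 + 223.19 = 2313.2 kg/min.
Overhead S14 = S3 − S7 = 2313.2 − 511.89 = 1801.3 kg/min.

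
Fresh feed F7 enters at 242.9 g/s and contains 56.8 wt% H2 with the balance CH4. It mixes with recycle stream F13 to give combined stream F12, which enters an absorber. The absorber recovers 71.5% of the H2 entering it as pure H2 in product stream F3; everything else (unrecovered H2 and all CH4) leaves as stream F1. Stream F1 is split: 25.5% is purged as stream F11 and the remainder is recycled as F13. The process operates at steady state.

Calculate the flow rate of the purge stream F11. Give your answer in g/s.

117.7 g/s

CH4 enters only via F7 and leaves only via the purge: 242.9×0.432 = 0.255×(CH4 in F1), and the absorber passes all CH4, so CH4 in F12 = CH4 in F1 = 411.5 g/s.
H2 in F12: m_A = 242.9×0.568 + (1−0.255)·(1−0.715)·m_A, so m_A = 137.97/0.7877 = 175.16 g/s.
F1 = (1−0.715)×175.16 + 411.5 = 461.42 g/s.
Purge F11 = 0.255×461.42 = 117.66 g/s.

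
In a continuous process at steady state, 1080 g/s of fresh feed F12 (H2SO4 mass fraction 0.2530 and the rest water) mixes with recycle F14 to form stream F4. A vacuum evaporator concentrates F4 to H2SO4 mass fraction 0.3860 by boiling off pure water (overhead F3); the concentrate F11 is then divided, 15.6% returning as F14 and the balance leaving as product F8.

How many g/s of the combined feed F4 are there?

Overall H2SO4 balance (none leaves overhead): H2SO4 in fresh feed = H2SO4 in product, i.e. 1080×0.253 = (1−0.156)·F11·0.386.
F11 = 273.24/(0.386×0.844) = 838.72 g/s.
Recycle F14 = 0.156×838.72 = 130.84 g/s.
Combined feed F4 = 1080 + 130.84 = 1210.8 g/s.

1211 g/s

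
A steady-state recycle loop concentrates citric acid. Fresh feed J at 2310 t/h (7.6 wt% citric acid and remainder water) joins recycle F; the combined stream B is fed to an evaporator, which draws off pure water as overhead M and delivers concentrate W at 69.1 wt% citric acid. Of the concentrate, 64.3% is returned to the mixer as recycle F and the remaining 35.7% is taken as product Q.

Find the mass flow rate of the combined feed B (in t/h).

2768 t/h

Overall citric acid balance (none leaves overhead): citric acid in fresh feed = citric acid in product, i.e. 2310×0.076 = (1−0.643)·W·0.691.
W = 175.56/(0.691×0.357) = 711.67 t/h.
Recycle F = 0.643×711.67 = 457.6 t/h.
Combined feed B = 2310 + 457.6 = 2767.6 t/h.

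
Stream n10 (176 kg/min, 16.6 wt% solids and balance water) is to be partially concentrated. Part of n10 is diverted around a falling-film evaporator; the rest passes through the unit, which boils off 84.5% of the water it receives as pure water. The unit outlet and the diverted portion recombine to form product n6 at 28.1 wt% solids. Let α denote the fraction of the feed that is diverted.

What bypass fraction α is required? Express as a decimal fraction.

0.419

All 176×0.166 = 29.216 kg/min of solids reaches n6, so n6 = 29.216/0.281 = 103.97 kg/min and vapour = 72.028 kg/min.
The evaporator receives (1−α)·176 of feed at 0.834 water and removes 0.845 of that water:
0.845×0.834×(1−α)×176 = 72.028
(1−α) = 72.028/124.03 = 0.5807;  α = 0.4193.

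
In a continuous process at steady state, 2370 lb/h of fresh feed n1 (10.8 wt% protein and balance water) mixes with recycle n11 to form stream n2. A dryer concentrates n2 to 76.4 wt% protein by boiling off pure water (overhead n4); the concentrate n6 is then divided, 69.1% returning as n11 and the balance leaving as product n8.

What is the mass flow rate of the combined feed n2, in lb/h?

Overall protein balance (none leaves overhead): protein in fresh feed = protein in product, i.e. 2370×0.108 = (1−0.691)·n6·0.764.
n6 = 255.96/(0.764×0.309) = 1084.2 lb/h.
Recycle n11 = 0.691×1084.2 = 749.2 lb/h.
Combined feed n2 = 2370 + 749.2 = 3119.2 lb/h.

3119 lb/h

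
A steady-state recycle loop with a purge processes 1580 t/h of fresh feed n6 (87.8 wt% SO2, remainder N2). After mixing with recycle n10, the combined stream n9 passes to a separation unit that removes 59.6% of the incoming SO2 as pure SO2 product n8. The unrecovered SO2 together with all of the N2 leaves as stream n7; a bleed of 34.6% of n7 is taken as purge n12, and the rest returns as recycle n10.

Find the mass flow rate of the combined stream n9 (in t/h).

2443 t/h

N2 enters only via n6 and leaves only via the purge: 1580×0.122 = 0.346×(N2 in n7), and the separation unit passes all N2, so N2 in n9 = N2 in n7 = 557.11 t/h.
SO2 in n9: m_A = 1580×0.878 + (1−0.346)·(1−0.596)·m_A, so m_A = 1387.2/0.7358 = 1885.4 t/h.
n9 = 1885.4 + 557.11 = 2442.5 t/h.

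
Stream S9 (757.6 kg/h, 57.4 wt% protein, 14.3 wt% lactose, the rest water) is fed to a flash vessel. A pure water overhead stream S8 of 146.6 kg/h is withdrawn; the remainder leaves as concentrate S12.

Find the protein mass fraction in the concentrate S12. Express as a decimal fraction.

protein is not removed: 757.6×0.574 = 434.86 kg/h of protein enters S12.
Concentrate = 757.6 − 146.6 = 611 kg/h.
Mass fraction = 434.86/611 = 0.712.

0.712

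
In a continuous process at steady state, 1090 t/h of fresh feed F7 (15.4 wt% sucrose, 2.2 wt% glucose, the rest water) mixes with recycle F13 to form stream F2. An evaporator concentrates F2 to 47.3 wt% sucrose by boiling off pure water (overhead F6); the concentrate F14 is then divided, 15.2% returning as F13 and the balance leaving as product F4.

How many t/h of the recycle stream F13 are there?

63.61 t/h

Overall sucrose balance (none leaves overhead): sucrose in fresh feed = sucrose in product, i.e. 1090×0.154 = (1−0.152)·F14·0.473.
F14 = 167.86/(0.473×0.848) = 418.49 t/h.
Recycle F13 = 0.152×418.49 = 63.611 t/h.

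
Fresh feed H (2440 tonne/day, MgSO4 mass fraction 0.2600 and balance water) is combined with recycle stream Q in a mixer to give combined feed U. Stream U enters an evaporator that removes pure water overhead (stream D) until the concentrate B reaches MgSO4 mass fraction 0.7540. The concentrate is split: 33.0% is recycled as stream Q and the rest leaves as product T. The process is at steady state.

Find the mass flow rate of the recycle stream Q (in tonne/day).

414.4 tonne/day

Overall MgSO4 balance (none leaves overhead): MgSO4 in fresh feed = MgSO4 in product, i.e. 2440×0.260 = (1−0.330)·B·0.754.
B = 634.4/(0.754×0.670) = 1255.8 tonne/day.
Recycle Q = 0.330×1255.8 = 414.41 tonne/day.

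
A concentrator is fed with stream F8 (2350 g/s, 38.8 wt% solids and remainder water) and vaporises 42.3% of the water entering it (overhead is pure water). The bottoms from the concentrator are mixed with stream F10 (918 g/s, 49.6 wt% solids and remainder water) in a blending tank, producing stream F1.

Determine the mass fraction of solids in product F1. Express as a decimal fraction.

0.514

Vapour removed = 0.423×0.612×2350 = 608.36 g/s; concentrate = 1741.6 g/s.
solids reaching the mixer = 911.8 (from concentrate) + 918×0.496 = 1367.1 g/s.
Product flow = 1741.6 + 918 = 2659.6 g/s; solids fraction = 0.514.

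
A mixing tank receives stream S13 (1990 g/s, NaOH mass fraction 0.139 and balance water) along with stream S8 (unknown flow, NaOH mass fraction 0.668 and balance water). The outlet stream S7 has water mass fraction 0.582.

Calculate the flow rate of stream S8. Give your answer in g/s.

Let S8 be the unknown flow. Total out = 1990 + S8.
water balance: 1713.4 + 0.332·S8 = 0.582·(1990 + S8)
(0.332 − 0.582)·S8 = 0.582×1990 − 1713.4 = -555.21
S8 = -555.21 / -0.250 = 2220.8 g/s

2221 g/s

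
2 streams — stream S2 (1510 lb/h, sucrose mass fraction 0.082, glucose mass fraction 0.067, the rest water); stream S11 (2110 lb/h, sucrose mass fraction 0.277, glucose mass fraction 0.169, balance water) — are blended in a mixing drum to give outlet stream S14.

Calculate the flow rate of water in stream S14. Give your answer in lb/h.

2454 lb/h

water out = water in = 1510×0.851 + 2110×0.554 = 2453.9 lb/h.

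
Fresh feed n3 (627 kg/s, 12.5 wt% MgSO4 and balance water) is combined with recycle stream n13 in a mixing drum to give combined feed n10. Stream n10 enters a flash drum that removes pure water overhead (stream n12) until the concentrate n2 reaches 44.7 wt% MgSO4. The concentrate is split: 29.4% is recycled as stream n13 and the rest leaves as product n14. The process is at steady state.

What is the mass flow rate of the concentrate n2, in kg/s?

248.4 kg/s

Overall MgSO4 balance (none leaves overhead): MgSO4 in fresh feed = MgSO4 in product, i.e. 627×0.125 = (1−0.294)·n2·0.447.
n2 = 78.375/(0.447×0.706) = 248.35 kg/s.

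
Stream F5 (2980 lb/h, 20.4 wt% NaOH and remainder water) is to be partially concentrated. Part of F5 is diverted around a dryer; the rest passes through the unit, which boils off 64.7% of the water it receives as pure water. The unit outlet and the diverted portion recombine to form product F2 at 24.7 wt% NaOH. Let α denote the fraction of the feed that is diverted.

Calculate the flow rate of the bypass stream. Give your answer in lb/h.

All 2980×0.204 = 607.92 lb/h of NaOH reaches F2, so F2 = 607.92/0.247 = 2461.2 lb/h and vapour = 518.79 lb/h.
The evaporator receives (1−α)·2980 of feed at 0.796 water and removes 0.647 of that water:
0.647×0.796×(1−α)×2980 = 518.79
(1−α) = 518.79/1534.7 = 0.3380;  α = 0.6620.
Bypass flow = 0.6620×2980 = 1972.7 lb/h.

1973 lb/h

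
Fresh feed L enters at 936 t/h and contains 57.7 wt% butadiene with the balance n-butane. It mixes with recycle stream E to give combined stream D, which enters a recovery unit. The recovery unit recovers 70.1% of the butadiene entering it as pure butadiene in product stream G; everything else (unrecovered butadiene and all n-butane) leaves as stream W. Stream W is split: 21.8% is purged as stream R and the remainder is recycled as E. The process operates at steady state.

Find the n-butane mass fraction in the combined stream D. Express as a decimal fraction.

n-butane enters only via L and leaves only via the purge: 936×0.423 = 0.218×(n-butane in W), and the recovery unit passes all n-butane, so n-butane in D = n-butane in W = 1816.2 t/h.
butadiene in D: m_A = 936×0.577 + (1−0.218)·(1−0.701)·m_A, so m_A = 540.07/0.7662 = 704.89 t/h.
D = 704.89 + 1816.2 = 2521.1 t/h.
n-butane fraction in D = 1816.2/2521.1 = 0.720.

0.720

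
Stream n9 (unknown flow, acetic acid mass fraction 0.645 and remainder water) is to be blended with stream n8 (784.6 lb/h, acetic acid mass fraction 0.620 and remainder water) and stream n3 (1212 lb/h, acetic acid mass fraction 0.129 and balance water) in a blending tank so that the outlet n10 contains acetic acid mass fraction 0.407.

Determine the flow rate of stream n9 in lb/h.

713.5 lb/h

Let n9 be the unknown flow. Total out = 1996.6 + n9.
acetic acid balance: 642.8 + 0.645·n9 = 0.407·(1996.6 + n9)
(0.645 − 0.407)·n9 = 0.407×1996.6 − 642.8 = 169.82
n9 = 169.82 / 0.238 = 713.51 lb/h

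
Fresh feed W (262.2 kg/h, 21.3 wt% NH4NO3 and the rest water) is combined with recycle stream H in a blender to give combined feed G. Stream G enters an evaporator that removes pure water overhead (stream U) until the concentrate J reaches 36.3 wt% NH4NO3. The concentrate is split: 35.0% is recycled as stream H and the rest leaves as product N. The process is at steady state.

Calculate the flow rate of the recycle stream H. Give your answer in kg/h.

82.84 kg/h

Overall NH4NO3 balance (none leaves overhead): NH4NO3 in fresh feed = NH4NO3 in product, i.e. 262.2×0.213 = (1−0.350)·J·0.363.
J = 55.849/(0.363×0.650) = 236.7 kg/h.
Recycle H = 0.350×236.7 = 82.844 kg/h.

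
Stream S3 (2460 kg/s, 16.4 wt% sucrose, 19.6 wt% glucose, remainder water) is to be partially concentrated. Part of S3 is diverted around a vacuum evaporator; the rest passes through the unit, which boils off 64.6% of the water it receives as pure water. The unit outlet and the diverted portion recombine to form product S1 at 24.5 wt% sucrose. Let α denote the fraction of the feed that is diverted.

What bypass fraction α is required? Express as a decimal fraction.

All 2460×0.164 = 403.44 kg/s of sucrose reaches S1, so S1 = 403.44/0.245 = 1646.7 kg/s and vapour = 813.31 kg/s.
The evaporator receives (1−α)·2460 of feed at 0.640 water and removes 0.646 of that water:
0.646×0.640×(1−α)×2460 = 813.31
(1−α) = 813.31/1017.1 = 0.7997;  α = 0.2003.

0.200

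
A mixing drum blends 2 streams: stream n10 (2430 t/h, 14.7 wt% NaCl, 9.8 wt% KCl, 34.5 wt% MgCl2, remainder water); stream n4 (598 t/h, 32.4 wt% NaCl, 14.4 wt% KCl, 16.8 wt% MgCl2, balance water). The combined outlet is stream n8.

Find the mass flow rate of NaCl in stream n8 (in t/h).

551 t/h

NaCl out = NaCl in = 2430×0.147 + 598×0.324 = 550.96 t/h.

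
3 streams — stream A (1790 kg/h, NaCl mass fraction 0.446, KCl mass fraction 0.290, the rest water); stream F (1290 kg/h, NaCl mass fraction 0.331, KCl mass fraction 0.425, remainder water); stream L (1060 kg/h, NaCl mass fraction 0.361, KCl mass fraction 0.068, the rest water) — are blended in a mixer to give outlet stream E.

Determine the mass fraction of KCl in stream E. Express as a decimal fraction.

0.275

Total flow out = 1790 + 1290 + 1060 = 4140 kg/h.
KCl in = 1790×0.290 + 1290×0.425 + 1060×0.068 = 1139.4 kg/h.
KCl mass fraction in E = 1139.4/4140 = 0.275.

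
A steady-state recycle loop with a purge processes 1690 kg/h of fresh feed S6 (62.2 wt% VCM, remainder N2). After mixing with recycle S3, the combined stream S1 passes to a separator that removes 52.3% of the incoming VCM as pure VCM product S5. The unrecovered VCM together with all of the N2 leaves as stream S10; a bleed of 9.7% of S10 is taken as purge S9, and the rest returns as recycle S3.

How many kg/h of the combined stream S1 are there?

8432 kg/h

N2 enters only via S6 and leaves only via the purge: 1690×0.378 = 0.097×(N2 in S10), and the separator passes all N2, so N2 in S1 = N2 in S10 = 6585.8 kg/h.
VCM in S1: m_A = 1690×0.622 + (1−0.097)·(1−0.523)·m_A, so m_A = 1051.2/0.5693 = 1846.5 kg/h.
S1 = 1846.5 + 6585.8 = 8432.3 kg/h.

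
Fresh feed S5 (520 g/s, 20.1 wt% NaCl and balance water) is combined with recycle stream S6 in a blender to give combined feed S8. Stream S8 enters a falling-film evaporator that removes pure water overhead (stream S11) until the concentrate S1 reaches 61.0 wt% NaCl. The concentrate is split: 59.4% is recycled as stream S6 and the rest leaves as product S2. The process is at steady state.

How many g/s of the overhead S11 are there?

Overall NaCl balance (none leaves overhead): NaCl in fresh feed = NaCl in product, i.e. 520×0.201 = (1−0.594)·S1·0.610.
S1 = 104.52/(0.610×0.406) = 422.03 g/s.
Recycle S6 = 0.594×422.03 = 250.69 g/s.
Combined feed S8 = 520 + 250.69 = 770.69 g/s.
Overhead S11 = S8 − S1 = 770.69 − 422.03 = 348.66 g/s.

348.7 g/s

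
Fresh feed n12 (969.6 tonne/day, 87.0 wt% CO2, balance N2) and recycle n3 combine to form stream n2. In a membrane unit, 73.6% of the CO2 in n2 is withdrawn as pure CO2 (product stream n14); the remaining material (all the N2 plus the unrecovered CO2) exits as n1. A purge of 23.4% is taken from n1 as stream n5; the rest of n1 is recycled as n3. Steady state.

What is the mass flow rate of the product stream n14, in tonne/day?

778.2 tonne/day

CO2 in n2: m_A = 969.6×0.870 + (1−0.234)·(1−0.736)·m_A, so m_A = 843.55/0.7978 = 1057.4 tonne/day.
Product n14 = 0.736×1057.4 = 778.23 tonne/day.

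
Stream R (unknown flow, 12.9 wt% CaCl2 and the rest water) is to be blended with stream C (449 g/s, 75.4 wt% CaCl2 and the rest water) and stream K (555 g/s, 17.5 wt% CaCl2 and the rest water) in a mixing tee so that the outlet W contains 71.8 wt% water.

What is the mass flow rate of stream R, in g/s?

Let R be the unknown flow. Total out = 1004 + R.
water balance: 568.33 + 0.871·R = 0.718·(1004 + R)
(0.871 − 0.718)·R = 0.718×1004 − 568.33 = 152.54
R = 152.54 / 0.153 = 997.01 g/s

997 g/s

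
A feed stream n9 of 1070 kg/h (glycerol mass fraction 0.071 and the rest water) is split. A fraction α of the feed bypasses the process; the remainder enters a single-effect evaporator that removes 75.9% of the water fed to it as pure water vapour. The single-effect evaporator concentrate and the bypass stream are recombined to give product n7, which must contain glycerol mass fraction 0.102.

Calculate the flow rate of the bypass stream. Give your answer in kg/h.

608.8 kg/h

All 1070×0.071 = 75.97 kg/h of glycerol reaches n7, so n7 = 75.97/0.102 = 744.8 kg/h and vapour = 325.2 kg/h.
The evaporator receives (1−α)·1070 of feed at 0.929 water and removes 0.759 of that water:
0.759×0.929×(1−α)×1070 = 325.2
(1−α) = 325.2/754.47 = 0.4310;  α = 0.5690.
Bypass flow = 0.5690×1070 = 608.8 kg/h.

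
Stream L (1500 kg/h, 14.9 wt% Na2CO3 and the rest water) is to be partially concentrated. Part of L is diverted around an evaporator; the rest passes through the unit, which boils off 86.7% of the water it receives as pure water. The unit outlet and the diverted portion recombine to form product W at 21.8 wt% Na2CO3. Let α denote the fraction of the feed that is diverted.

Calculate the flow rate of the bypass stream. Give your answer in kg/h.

All 1500×0.149 = 223.5 kg/h of Na2CO3 reaches W, so W = 223.5/0.218 = 1025.2 kg/h and vapour = 474.77 kg/h.
The evaporator receives (1−α)·1500 of feed at 0.851 water and removes 0.867 of that water:
0.867×0.851×(1−α)×1500 = 474.77
(1−α) = 474.77/1106.7 = 0.4290;  α = 0.5710.
Bypass flow = 0.5710×1500 = 856.52 kg/h.

856.5 kg/h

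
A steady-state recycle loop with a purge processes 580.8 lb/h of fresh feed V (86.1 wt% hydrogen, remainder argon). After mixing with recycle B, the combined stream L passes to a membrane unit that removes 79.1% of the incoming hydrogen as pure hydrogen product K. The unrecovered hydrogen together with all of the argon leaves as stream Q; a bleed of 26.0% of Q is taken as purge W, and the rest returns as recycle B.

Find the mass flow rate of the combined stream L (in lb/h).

902.1 lb/h

argon enters only via V and leaves only via the purge: 580.8×0.139 = 0.260×(argon in Q), and the membrane unit passes all argon, so argon in L = argon in Q = 310.5 lb/h.
hydrogen in L: m_A = 580.8×0.861 + (1−0.260)·(1−0.791)·m_A, so m_A = 500.07/0.8453 = 591.56 lb/h.
L = 591.56 + 310.5 = 902.06 lb/h.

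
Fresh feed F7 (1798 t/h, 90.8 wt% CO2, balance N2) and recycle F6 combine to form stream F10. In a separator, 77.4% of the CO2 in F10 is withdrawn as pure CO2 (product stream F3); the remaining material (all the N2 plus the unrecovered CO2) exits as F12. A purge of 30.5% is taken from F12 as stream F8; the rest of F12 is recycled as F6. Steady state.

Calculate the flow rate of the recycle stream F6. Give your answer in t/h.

681.1 t/h

N2 enters only via F7 and leaves only via the purge: 1798×0.092 = 0.305×(N2 in F12), and the separator passes all N2, so N2 in F10 = N2 in F12 = 542.35 t/h.
CO2 in F10: m_A = 1798×0.908 + (1−0.305)·(1−0.774)·m_A, so m_A = 1632.6/0.8429 = 1936.8 t/h.
F12 = (1−0.774)×1936.8 + 542.35 = 980.06 t/h.
Recycle F6 = (1−0.305)×980.06 = 681.14 t/h.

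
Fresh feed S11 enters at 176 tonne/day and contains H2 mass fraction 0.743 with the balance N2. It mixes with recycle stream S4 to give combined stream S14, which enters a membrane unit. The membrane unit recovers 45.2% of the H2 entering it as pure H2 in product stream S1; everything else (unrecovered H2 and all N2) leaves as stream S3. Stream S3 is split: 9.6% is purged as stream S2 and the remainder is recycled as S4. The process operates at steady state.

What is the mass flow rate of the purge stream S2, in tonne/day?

58.87 tonne/day

N2 enters only via S11 and leaves only via the purge: 176×0.257 = 0.096×(N2 in S3), and the membrane unit passes all N2, so N2 in S14 = N2 in S3 = 471.17 tonne/day.
H2 in S14: m_A = 176×0.743 + (1−0.096)·(1−0.452)·m_A, so m_A = 130.77/0.5046 = 259.15 tonne/day.
S3 = (1−0.452)×259.15 + 471.17 = 613.18 tonne/day.
Purge S2 = 0.096×613.18 = 58.865 tonne/day.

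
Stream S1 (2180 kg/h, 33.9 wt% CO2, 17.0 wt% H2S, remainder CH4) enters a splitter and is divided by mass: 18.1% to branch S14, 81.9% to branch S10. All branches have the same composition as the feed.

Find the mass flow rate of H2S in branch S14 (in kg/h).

Branch S14 total = 0.181×2180 = 394.58 kg/h.
H2S in S14 = 0.170×394.58 = 67.079 kg/h.

67.08 kg/h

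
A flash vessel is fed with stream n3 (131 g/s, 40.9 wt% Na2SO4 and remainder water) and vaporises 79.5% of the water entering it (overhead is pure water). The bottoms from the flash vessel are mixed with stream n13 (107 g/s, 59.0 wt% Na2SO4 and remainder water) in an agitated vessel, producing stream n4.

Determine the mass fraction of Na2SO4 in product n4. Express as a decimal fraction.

0.6614

Vapour removed = 0.795×0.591×131 = 61.55 g/s; concentrate = 69.45 g/s.
Na2SO4 reaching the mixer = 53.579 (from concentrate) + 107×0.590 = 116.71 g/s.
Product flow = 69.45 + 107 = 176.45 g/s; Na2SO4 fraction = 0.6614.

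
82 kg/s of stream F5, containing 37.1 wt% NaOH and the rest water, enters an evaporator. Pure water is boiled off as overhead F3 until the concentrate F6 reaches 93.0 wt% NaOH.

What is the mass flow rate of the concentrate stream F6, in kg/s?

NaOH is conserved: 82×0.371 = 30.422 kg/s all reports to the concentrate.
Concentrate = 30.422/(target fraction) = 32.712 kg/s.

32.71 kg/s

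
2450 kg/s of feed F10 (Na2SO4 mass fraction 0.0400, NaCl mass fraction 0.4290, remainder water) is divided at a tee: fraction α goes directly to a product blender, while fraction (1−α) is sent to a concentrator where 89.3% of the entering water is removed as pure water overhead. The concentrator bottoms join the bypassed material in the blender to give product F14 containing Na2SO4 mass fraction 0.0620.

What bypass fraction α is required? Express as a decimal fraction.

All 2450×0.040 = 98 kg/s of Na2SO4 reaches F14, so F14 = 98/0.062 = 1580.6 kg/s and vapour = 869.35 kg/s.
The evaporator receives (1−α)·2450 of feed at 0.531 water and removes 0.893 of that water:
0.893×0.531×(1−α)×2450 = 869.35
(1−α) = 869.35/1161.7 = 0.7483;  α = 0.2517.

0.252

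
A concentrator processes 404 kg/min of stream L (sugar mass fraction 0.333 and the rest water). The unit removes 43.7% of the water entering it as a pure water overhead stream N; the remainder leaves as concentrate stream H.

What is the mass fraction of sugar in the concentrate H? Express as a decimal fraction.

sugar is not removed: 404×0.333 = 134.53 kg/min of sugar enters H.
water entering = 404×0.667 = 269.47 kg/min; overhead removed = 0.437×269.47 = 117.76 kg/min.
Concentrate = 404 − 117.76 = 286.24 kg/min.
Mass fraction = 134.53/286.24 = 0.470.

0.470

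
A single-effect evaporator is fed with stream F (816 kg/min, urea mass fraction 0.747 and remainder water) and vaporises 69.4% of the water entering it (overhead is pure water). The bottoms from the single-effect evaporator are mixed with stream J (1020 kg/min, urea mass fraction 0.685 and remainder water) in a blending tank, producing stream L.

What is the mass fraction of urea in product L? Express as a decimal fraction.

Vapour removed = 0.694×0.253×816 = 143.27 kg/min; concentrate = 672.73 kg/min.
urea reaching the mixer = 609.55 (from concentrate) + 1020×0.685 = 1308.3 kg/min.
Product flow = 672.73 + 1020 = 1692.7 kg/min; urea fraction = 0.773.

0.773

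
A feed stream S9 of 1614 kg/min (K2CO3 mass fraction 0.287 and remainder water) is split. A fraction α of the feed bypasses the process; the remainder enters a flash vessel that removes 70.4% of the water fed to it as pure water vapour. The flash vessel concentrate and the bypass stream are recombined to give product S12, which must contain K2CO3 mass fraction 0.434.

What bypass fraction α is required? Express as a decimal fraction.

All 1614×0.287 = 463.22 kg/min of K2CO3 reaches S12, so S12 = 463.22/0.434 = 1067.3 kg/min and vapour = 546.68 kg/min.
The evaporator receives (1−α)·1614 of feed at 0.713 water and removes 0.704 of that water:
0.704×0.713×(1−α)×1614 = 546.68
(1−α) = 546.68/810.15 = 0.6748;  α = 0.3252.

0.325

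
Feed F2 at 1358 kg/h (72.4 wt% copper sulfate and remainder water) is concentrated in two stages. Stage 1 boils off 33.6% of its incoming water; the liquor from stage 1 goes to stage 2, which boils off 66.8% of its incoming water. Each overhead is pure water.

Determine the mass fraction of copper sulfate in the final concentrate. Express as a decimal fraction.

water in feed = 1358×0.276 = 374.81 kg/h.
After stage 1: water left = (1−0.336)×374.81 = 248.87; stream total = 1232.1 kg/h.
After stage 2: water left = (1−0.668)×248.87 = 82.626; final concentrate = 1065.8 kg/h.
copper sulfate fraction = 983.19/1065.8 = 0.922.

0.922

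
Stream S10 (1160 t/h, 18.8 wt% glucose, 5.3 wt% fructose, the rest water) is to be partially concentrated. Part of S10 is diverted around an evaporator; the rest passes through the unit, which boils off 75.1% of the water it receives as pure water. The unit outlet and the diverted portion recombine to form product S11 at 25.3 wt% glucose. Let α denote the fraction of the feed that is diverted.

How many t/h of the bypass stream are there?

All 1160×0.188 = 218.08 t/h of glucose reaches S11, so S11 = 218.08/0.253 = 861.98 t/h and vapour = 298.02 t/h.
The evaporator receives (1−α)·1160 of feed at 0.759 water and removes 0.751 of that water:
0.751×0.759×(1−α)×1160 = 298.02
(1−α) = 298.02/661.21 = 0.4507;  α = 0.5493.
Bypass flow = 0.5493×1160 = 637.16 t/h.

637.2 t/h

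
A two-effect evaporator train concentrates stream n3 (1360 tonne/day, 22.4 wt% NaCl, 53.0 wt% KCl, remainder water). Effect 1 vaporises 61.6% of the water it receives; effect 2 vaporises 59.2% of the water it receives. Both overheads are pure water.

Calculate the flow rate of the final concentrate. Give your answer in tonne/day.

water in feed = 1360×0.246 = 334.56 tonne/day.
After stage 1: water left = (1−0.616)×334.56 = 128.47; stream total = 1153.9 tonne/day.
After stage 2: water left = (1−0.592)×128.47 = 52.416; final concentrate = 1077.9 tonne/day.

1078 tonne/day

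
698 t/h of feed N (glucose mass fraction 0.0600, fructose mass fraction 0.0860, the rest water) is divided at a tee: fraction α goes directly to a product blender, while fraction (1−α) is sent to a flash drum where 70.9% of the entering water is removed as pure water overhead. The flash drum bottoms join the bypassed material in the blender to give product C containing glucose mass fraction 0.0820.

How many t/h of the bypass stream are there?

All 698×0.060 = 41.88 t/h of glucose reaches C, so C = 41.88/0.082 = 510.73 t/h and vapour = 187.27 t/h.
The evaporator receives (1−α)·698 of feed at 0.854 water and removes 0.709 of that water:
0.709×0.854×(1−α)×698 = 187.27
(1−α) = 187.27/422.63 = 0.4431;  α = 0.5569.
Bypass flow = 0.5569×698 = 388.71 t/h.

388.7 t/h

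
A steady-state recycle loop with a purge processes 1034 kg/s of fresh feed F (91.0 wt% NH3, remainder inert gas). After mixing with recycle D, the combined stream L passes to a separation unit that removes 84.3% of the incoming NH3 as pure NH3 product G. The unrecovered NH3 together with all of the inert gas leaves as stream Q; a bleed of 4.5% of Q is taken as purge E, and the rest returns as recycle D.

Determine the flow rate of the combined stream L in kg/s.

3175 kg/s

inert gas enters only via F and leaves only via the purge: 1034×0.090 = 0.045×(inert gas in Q), and the separation unit passes all inert gas, so inert gas in L = inert gas in Q = 2068 kg/s.
NH3 in L: m_A = 1034×0.910 + (1−0.045)·(1−0.843)·m_A, so m_A = 940.94/0.8501 = 1106.9 kg/s.
L = 1106.9 + 2068 = 3174.9 kg/s.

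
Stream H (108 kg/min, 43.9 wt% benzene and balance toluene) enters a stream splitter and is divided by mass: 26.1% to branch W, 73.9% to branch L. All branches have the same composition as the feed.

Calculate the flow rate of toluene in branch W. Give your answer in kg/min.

15.81 kg/min

Branch W total = 0.261×108 = 28.188 kg/min.
toluene in W = 0.561×28.188 = 15.813 kg/min.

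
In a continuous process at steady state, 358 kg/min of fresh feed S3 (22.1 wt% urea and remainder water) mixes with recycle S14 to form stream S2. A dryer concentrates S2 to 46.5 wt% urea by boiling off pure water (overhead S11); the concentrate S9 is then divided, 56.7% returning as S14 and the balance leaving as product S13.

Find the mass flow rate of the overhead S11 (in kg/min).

187.9 kg/min

Overall urea balance (none leaves overhead): urea in fresh feed = urea in product, i.e. 358×0.221 = (1−0.567)·S9·0.465.
S9 = 79.118/(0.465×0.433) = 392.95 kg/min.
Recycle S14 = 0.567×392.95 = 222.8 kg/min.
Combined feed S2 = 358 + 222.8 = 580.8 kg/min.
Overhead S11 = S2 − S9 = 580.8 − 392.95 = 187.85 kg/min.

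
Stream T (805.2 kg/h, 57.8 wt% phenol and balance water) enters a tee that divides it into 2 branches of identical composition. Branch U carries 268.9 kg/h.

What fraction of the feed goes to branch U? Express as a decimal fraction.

Fraction to U = 268.9/805.2 = 0.3340.

0.334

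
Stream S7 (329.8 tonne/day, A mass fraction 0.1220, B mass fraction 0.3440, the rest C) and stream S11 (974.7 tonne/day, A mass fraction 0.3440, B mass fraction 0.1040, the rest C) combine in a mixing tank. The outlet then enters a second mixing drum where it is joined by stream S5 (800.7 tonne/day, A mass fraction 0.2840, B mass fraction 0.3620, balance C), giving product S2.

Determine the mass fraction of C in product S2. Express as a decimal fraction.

0.4739

Overall, product flow = 2105.2 tonne/day.
C in = 329.8×0.534 + 974.7×0.552 + 800.7×0.354 = 997.6 tonne/day.
C fraction in S2 = 0.4739.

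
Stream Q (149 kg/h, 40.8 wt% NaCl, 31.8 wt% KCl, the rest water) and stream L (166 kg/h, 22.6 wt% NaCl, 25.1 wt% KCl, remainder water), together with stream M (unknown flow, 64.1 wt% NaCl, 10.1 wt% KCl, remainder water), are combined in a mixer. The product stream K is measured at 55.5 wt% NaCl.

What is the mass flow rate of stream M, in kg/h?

889.7 kg/h

Let M be the unknown flow. Total out = 315 + M.
NaCl balance: 98.308 + 0.641·M = 0.555·(315 + M)
(0.641 − 0.555)·M = 0.555×315 − 98.308 = 76.517
M = 76.517 / 0.086 = 889.73 kg/h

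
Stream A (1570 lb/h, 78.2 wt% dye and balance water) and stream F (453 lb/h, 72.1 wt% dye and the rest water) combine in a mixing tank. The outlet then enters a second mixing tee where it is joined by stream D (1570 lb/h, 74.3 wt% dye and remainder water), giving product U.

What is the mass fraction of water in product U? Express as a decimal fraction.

Overall, product flow = 3593 lb/h.
water in = 1570×0.218 + 453×0.279 + 1570×0.257 = 872.14 lb/h.
water fraction in U = 0.2427.

0.2427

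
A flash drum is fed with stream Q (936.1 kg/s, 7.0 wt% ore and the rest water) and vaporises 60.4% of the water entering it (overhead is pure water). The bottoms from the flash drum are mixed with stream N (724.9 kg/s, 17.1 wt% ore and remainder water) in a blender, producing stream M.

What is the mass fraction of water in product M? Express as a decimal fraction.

Vapour removed = 0.604×0.930×936.1 = 525.83 kg/s; concentrate = 410.27 kg/s.
water reaching the mixer = 344.75 (from concentrate) + 724.9×0.829 = 945.69 kg/s.
Product flow = 410.27 + 724.9 = 1135.2 kg/s; water fraction = 0.8331.

0.8331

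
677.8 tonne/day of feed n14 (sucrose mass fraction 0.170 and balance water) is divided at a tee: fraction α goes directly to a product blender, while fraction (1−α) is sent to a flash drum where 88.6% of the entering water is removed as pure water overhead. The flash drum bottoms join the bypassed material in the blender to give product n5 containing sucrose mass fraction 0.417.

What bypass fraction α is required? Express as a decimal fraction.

All 677.8×0.170 = 115.23 tonne/day of sucrose reaches n5, so n5 = 115.23/0.417 = 276.32 tonne/day and vapour = 401.48 tonne/day.
The evaporator receives (1−α)·677.8 of feed at 0.830 water and removes 0.886 of that water:
0.886×0.830×(1−α)×677.8 = 401.48
(1−α) = 401.48/498.44 = 0.8055;  α = 0.1945.

0.195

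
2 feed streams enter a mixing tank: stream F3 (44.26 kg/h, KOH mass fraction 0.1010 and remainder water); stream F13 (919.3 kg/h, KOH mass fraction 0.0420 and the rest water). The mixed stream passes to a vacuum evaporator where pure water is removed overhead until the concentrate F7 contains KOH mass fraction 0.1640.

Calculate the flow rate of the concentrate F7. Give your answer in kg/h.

KOH entering = 44.26×0.101 + 919.3×0.042 = 43.081 kg/h.
All KOH reports to F7, so F7 = 43.081/0.164 = 262.69 kg/h.

262.7 kg/h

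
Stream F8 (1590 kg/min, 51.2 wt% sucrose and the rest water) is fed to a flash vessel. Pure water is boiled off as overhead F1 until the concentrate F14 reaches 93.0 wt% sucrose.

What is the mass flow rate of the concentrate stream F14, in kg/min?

sucrose is conserved: 1590×0.512 = 814.08 kg/min all reports to the concentrate.
Concentrate = 814.08/(target fraction) = 875.35 kg/min.

875.4 kg/min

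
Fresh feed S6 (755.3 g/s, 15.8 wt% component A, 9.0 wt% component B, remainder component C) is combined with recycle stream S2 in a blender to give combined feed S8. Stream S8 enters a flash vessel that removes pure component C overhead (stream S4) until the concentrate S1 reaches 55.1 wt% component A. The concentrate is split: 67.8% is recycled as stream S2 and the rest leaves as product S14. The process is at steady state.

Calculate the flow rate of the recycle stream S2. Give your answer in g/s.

456 g/s

Overall component A balance (none leaves overhead): component A in fresh feed = component A in product, i.e. 755.3×0.158 = (1−0.678)·S1·0.551.
S1 = 119.34/(0.551×0.322) = 672.62 g/s.
Recycle S2 = 0.678×672.62 = 456.04 g/s.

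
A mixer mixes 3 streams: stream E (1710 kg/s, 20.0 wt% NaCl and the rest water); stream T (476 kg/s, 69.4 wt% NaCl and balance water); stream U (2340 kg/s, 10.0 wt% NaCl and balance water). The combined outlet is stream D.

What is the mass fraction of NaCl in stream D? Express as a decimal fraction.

Total flow out = 1710 + 476 + 2340 = 4526 kg/s.
NaCl in = 1710×0.200 + 476×0.694 + 2340×0.100 = 906.34 kg/s.
NaCl mass fraction in D = 906.34/4526 = 0.2003.

0.2003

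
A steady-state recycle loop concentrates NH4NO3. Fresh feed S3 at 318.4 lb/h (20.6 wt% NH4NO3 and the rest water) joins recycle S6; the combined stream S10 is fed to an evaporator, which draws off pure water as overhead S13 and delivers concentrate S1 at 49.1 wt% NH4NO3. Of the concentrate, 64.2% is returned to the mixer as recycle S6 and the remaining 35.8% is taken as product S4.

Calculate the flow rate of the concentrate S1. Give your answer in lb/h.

Overall NH4NO3 balance (none leaves overhead): NH4NO3 in fresh feed = NH4NO3 in product, i.e. 318.4×0.206 = (1−0.642)·S1·0.491.
S1 = 65.59/(0.491×0.358) = 373.14 lb/h.

373.1 lb/h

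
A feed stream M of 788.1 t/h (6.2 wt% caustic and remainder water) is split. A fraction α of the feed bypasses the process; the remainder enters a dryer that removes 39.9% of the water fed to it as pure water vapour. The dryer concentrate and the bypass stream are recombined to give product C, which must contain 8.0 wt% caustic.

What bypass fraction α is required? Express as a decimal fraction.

0.399

All 788.1×0.062 = 48.862 t/h of caustic reaches C, so C = 48.862/0.080 = 610.78 t/h and vapour = 177.32 t/h.
The evaporator receives (1−α)·788.1 of feed at 0.938 water and removes 0.399 of that water:
0.399×0.938×(1−α)×788.1 = 177.32
(1−α) = 177.32/294.96 = 0.6012;  α = 0.3988.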